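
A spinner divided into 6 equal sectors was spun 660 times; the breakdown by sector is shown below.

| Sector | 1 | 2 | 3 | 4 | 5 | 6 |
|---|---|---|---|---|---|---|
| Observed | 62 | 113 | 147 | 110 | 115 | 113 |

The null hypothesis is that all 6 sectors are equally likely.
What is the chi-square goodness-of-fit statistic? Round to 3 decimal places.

Under H₀ each category has probability 1/6, so each expected count is 660/6 = 110.
1: (62 − 110)²/110 = 2304/110 = 20.9455
2: (113 − 110)²/110 = 9/110 = 0.0818
3: (147 − 110)²/110 = 1369/110 = 12.4455
4: (110 − 110)²/110 = 0/110 = 0.0000
5: (115 − 110)²/110 = 25/110 = 0.2273
6: (113 − 110)²/110 = 9/110 = 0.0818
Sum = 33.782

33.782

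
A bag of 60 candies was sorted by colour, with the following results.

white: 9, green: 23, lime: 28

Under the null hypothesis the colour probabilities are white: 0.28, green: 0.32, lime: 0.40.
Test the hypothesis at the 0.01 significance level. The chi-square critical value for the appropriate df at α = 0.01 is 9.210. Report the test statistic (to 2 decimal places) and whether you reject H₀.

5.04; do not reject

Expected counts E_i = n·p_i: 60×0.28 = 16.8, 60×0.32 = 19.2, 60×0.40 = 24.
χ² = (9−16.8)²/16.8 + (23−19.2)²/19.2 + (28−24)²/24
   = 3.621 + 0.752 + 0.667
Sum = 5.04
df = 2. Since 5.04 < 9.210, we do not reject H₀.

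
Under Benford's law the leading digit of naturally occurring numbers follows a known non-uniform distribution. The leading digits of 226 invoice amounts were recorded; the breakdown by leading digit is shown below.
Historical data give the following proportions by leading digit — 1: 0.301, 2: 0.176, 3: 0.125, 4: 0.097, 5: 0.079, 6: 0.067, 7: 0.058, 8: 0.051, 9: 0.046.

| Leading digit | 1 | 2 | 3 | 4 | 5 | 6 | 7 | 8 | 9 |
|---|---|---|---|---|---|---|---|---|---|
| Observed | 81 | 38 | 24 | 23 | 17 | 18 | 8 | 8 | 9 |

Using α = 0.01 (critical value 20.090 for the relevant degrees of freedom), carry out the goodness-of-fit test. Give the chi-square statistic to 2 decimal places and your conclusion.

7.08; do not reject

Expected counts E_i = n·p_i: 226×0.301 = 68.026, 226×0.176 = 39.776, 226×0.125 = 28.25, 226×0.097 = 21.922, 226×0.079 = 17.854, 226×0.067 = 15.142, 226×0.058 = 13.108, 226×0.051 = 11.526, 226×0.046 = 10.396.
1: (81 − 68.026)²/68.026 = 168.324676/68.026 = 2.474
2: (38 − 39.776)²/39.776 = 3.154176/39.776 = 0.079
3: (24 − 28.25)²/28.25 = 18.0625/28.25 = 0.639
4: (23 − 21.922)²/21.922 = 1.162084/21.922 = 0.053
5: (17 − 17.854)²/17.854 = 0.729316/17.854 = 0.041
6: (18 − 15.142)²/15.142 = 8.168164/15.142 = 0.539
7: (8 − 13.108)²/13.108 = 26.091664/13.108 = 1.991
8: (8 − 11.526)²/11.526 = 12.432676/11.526 = 1.079
9: (9 − 10.396)²/10.396 = 1.948816/10.396 = 0.187
Sum = 7.08
df = 8. Since 7.08 < 20.090, we do not reject H₀.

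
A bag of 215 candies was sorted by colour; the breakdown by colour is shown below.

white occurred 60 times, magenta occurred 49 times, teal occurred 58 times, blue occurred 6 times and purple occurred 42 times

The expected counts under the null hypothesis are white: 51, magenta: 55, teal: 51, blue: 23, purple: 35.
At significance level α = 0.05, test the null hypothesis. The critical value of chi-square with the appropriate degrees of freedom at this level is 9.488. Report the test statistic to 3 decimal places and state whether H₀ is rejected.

17.169; reject

cat          O        E   (O−E)²/E
white       60       51     1.5882
magenta     49       55     0.6545
teal        58       51     0.9608
blue         6       23    12.5652
purple      42       35     1.4000
Sum = 17.169
df = 4. Since 17.169 > 9.488, we reject H₀.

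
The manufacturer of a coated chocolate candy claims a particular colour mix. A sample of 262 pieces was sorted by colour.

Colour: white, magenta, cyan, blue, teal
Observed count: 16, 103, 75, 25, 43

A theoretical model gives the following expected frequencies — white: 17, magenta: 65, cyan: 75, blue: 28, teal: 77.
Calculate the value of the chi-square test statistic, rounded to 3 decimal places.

white: (16 − 17)²/17 = 1/17 = 0.0588
magenta: (103 − 65)²/65 = 1444/65 = 22.2154
cyan: (75 − 75)²/75 = 0/75 = 0.0000
blue: (25 − 28)²/28 = 9/28 = 0.3214
teal: (43 − 77)²/77 = 1156/77 = 15.0130
Sum = 37.609

37.609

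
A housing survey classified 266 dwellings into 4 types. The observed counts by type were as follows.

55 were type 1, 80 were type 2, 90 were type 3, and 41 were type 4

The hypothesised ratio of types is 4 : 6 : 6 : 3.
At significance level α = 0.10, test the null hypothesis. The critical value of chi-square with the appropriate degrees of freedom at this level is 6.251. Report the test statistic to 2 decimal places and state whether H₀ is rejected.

0.66; do not reject

Ratio total = 19. Expected counts: 266×4/19 = 56, 266×6/19 = 84, 266×6/19 = 84, 266×3/19 = 42.
cat         O        E   (O−E)²/E
type 1     55       56      0.018
type 2     80       84      0.190
type 3     90       84      0.429
type 4     41       42      0.024
Sum = 0.66
df = 3. Since 0.66 < 6.251, we do not reject H₀.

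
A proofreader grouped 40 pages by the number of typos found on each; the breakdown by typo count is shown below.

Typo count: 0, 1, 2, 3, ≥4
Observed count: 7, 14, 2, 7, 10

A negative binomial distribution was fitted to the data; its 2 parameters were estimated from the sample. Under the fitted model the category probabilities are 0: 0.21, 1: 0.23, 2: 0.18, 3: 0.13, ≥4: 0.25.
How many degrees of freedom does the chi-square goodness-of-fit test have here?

There are k = 5 categories and 2 parameters estimated from the data, so df = 5 − 1 − 2 = 2.

2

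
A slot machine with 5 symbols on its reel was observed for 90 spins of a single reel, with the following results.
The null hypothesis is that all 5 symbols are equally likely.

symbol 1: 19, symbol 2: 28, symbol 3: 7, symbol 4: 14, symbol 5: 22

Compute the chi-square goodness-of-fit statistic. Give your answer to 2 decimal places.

14.11

Under H₀ each category has probability 1/5, so each expected count is 90/5 = 18.
cat           O        E   (O−E)²/E
symbol 1     19       18      0.056
symbol 2     28       18      5.556
symbol 3      7       18      6.722
symbol 4     14       18      0.889
symbol 5     22       18      0.889
Sum = 14.11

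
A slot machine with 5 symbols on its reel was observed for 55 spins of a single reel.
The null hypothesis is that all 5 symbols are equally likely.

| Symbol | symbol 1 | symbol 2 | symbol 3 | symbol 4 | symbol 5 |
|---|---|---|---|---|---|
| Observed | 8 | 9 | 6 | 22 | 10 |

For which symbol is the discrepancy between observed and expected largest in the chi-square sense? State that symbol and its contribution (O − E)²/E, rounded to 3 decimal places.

symbol 4, 11.000

Under H₀ each category has probability 1/5, so each expected count is 55/5 = 11.
cat           O        E   (O−E)²/E
symbol 1      8       11     0.8182
symbol 2      9       11     0.3636
symbol 3      6       11     2.2727
symbol 4     22       11    11.0000
symbol 5     10       11     0.0909
The largest term is for symbol 4: 11.000.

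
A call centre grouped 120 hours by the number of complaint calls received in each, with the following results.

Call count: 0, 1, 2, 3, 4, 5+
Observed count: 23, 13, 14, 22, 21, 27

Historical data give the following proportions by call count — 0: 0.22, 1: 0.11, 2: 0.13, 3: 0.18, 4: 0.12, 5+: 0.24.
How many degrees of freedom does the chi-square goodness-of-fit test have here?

There are k = 6 categories and no parameters were estimated from the data, so df = 6 − 1 = 5.

5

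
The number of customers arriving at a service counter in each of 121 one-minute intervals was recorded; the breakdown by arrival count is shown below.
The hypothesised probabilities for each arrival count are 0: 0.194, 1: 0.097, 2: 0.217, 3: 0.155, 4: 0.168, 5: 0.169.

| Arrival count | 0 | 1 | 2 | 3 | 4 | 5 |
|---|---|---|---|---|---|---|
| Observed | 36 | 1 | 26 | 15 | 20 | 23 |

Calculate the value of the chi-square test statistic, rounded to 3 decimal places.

Expected counts E_i = n·p_i: 121×0.194 = 23.474, 121×0.097 = 11.737, 121×0.217 = 26.257, 121×0.155 = 18.755, 121×0.168 = 20.328, 121×0.169 = 20.449.
0: (36 − 23.474)²/23.474 = 156.900676/23.474 = 6.6840
1: (1 − 11.737)²/11.737 = 115.283169/11.737 = 9.8222
2: (26 − 26.257)²/26.257 = 0.066049/26.257 = 0.0025
3: (15 − 18.755)²/18.755 = 14.100025/18.755 = 0.7518
4: (20 − 20.328)²/20.328 = 0.107584/20.328 = 0.0053
5: (23 − 20.449)²/20.449 = 6.507601/20.449 = 0.3182
Sum = 17.584

17.584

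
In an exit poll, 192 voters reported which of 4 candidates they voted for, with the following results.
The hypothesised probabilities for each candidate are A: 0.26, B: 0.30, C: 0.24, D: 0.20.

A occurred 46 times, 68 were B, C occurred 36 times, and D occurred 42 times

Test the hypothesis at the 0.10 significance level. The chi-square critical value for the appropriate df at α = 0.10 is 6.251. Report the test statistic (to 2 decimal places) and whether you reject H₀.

Expected counts E_i = n·p_i: 192×0.26 = 49.92, 192×0.30 = 57.6, 192×0.24 = 46.08, 192×0.20 = 38.4.
cat         O        E   (O−E)²/E
A          46    49.92      0.308
B          68     57.6      1.878
C          36    46.08      2.205
D          42     38.4      0.338
Sum = 4.73
df = 3. Since 4.73 < 6.251, we do not reject H₀.

4.73; do not reject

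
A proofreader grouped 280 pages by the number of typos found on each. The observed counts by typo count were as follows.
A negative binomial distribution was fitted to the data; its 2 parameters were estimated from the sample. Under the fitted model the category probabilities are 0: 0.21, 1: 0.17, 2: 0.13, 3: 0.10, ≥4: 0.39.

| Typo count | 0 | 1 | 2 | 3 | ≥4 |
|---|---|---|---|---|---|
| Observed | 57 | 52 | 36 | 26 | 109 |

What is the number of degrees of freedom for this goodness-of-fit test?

2

There are k = 5 categories and 2 parameters estimated from the data, so df = 5 − 1 − 2 = 2.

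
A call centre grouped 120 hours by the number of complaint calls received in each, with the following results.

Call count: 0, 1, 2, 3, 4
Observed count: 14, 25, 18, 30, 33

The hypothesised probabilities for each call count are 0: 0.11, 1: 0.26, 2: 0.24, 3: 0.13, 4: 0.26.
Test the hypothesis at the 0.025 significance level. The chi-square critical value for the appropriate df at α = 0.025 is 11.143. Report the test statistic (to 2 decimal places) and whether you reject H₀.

Expected counts E_i = n·p_i: 120×0.11 = 13.2, 120×0.26 = 31.2, 120×0.24 = 28.8, 120×0.13 = 15.6, 120×0.26 = 31.2.
χ² = (14−13.2)²/13.2 + (25−31.2)²/31.2 + (18−28.8)²/28.8 + (30−15.6)²/15.6 + (33−31.2)²/31.2
   = 0.048 + 1.232 + 4.050 + 13.292 + 0.104
Sum = 18.73
df = 4. Since 18.73 > 11.143, we reject H₀.

18.73; reject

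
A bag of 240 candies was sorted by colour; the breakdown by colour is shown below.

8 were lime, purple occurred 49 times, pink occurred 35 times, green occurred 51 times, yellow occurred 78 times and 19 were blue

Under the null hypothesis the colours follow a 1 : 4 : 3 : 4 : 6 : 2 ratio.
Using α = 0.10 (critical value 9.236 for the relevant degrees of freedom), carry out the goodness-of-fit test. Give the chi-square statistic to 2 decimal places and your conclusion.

3.11; do not reject

Ratio total = 20. Expected counts: 240×1/20 = 12, 240×4/20 = 48, 240×3/20 = 36, 240×4/20 = 48, 240×6/20 = 72, 240×2/20 = 24.
χ² = (8−12)²/12 + (49−48)²/48 + (35−36)²/36 + (51−48)²/48 + (78−72)²/72 + (19−24)²/24
   = 1.333 + 0.021 + 0.028 + 0.188 + 0.500 + 1.042
Sum = 3.11
df = 5. Since 3.11 < 9.236, we do not reject H₀.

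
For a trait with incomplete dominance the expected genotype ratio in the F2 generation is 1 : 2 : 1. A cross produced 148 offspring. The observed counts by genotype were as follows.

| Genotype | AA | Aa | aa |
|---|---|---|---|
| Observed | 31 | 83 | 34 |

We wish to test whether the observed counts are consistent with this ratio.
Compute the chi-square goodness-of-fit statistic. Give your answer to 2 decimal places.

Ratio total = 4. Expected counts: 148×1/4 = 37, 148×2/4 = 74, 148×1/4 = 37.
cat         O        E   (O−E)²/E
AA         31       37      0.973
Aa         83       74      1.095
aa         34       37      0.243
Sum = 2.31

2.31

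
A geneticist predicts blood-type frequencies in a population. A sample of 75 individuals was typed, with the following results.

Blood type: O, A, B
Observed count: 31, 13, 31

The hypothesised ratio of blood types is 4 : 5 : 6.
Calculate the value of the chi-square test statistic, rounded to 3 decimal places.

Ratio total = 15. Expected counts: 75×4/15 = 20, 75×5/15 = 25, 75×6/15 = 30.
O: (31 − 20)²/20 = 121/20 = 6.0500
A: (13 − 25)²/25 = 144/25 = 5.7600
B: (31 − 30)²/30 = 1/30 = 0.0333
Sum = 11.843

11.843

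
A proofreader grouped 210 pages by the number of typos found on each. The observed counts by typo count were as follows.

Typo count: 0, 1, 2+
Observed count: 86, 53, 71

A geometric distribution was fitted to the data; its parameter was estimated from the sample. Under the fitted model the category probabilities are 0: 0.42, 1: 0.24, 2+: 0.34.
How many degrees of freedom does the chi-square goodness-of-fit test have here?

1

There are k = 3 categories and 1 parameter estimated from the data, so df = 3 − 1 − 1 = 1.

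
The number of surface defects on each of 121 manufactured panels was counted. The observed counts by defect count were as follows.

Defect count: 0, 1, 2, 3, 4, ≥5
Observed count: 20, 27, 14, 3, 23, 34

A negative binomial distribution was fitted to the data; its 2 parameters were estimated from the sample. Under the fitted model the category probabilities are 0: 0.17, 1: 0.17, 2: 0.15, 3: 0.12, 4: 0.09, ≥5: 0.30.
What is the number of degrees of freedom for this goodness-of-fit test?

There are k = 6 categories and 2 parameters estimated from the data, so df = 6 − 1 − 2 = 3.

3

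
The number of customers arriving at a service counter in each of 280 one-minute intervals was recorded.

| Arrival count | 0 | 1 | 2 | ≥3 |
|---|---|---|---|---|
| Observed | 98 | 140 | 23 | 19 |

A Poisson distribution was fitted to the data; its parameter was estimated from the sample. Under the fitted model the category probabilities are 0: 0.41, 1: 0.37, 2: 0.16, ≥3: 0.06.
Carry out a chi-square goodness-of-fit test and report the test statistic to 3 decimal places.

26.144

Expected counts E_i = n·p_i: 280×0.41 = 114.8, 280×0.37 = 103.6, 280×0.16 = 44.8, 280×0.06 = 16.8.
χ² = (98−114.8)²/114.8 + (140−103.6)²/103.6 + (23−44.8)²/44.8 + (19−16.8)²/16.8
   = 2.4585 + 12.7892 + 10.6080 + 0.2881
Sum = 26.144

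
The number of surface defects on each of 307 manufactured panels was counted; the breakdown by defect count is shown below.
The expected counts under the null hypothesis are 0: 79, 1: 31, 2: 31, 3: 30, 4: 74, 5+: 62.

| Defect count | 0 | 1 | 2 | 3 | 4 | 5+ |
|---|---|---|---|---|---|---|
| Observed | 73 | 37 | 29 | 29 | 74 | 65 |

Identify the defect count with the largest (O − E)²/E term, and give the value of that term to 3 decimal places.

1, 1.161

cat         O        E   (O−E)²/E
0          73       79     0.4557
1          37       31     1.1613
2          29       31     0.1290
3          29       30     0.0333
4          74       74     0.0000
5+         65       62     0.1452
The largest term is for 1: 1.161.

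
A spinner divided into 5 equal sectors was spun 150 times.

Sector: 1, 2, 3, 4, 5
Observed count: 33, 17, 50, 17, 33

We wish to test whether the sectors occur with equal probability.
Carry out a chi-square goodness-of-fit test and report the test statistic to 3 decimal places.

25.200

Under H₀ each category has probability 1/5, so each expected count is 150/5 = 30.
cat         O        E   (O−E)²/E
1          33       30     0.3000
2          17       30     5.6333
3          50       30    13.3333
4          17       30     5.6333
5          33       30     0.3000
Sum = 25.200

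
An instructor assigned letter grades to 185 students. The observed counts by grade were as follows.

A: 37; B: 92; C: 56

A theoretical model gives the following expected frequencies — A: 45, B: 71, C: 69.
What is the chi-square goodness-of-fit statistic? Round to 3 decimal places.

10.083

cat         O        E   (O−E)²/E
A          37       45     1.4222
B          92       71     6.2113
C          56       69     2.4493
Sum = 10.083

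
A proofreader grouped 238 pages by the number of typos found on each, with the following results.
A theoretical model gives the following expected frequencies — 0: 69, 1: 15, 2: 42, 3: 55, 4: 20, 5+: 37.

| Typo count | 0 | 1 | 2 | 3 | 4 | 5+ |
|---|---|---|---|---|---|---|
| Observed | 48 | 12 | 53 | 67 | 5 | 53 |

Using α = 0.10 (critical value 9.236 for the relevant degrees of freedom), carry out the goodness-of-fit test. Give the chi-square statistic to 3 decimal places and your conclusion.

cat         O        E   (O−E)²/E
0          48       69     6.3913
1          12       15     0.6000
2          53       42     2.8810
3          67       55     2.6182
4           5       20    11.2500
5+         53       37     6.9189
Sum = 30.659
df = 5. Since 30.659 > 9.236, we reject H₀.

30.659; reject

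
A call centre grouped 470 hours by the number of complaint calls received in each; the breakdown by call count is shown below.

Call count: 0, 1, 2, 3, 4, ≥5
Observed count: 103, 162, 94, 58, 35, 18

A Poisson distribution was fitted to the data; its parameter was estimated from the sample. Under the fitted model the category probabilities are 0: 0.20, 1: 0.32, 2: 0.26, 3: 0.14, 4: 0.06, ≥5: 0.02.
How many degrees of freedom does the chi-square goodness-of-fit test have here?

There are k = 6 categories and 1 parameter estimated from the data, so df = 6 − 1 − 1 = 4.

4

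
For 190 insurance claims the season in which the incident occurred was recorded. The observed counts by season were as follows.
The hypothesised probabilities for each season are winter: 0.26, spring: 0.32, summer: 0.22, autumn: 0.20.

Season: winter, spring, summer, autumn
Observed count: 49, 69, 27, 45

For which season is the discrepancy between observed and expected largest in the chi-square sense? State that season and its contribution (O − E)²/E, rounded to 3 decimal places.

Expected counts E_i = n·p_i: 190×0.26 = 49.4, 190×0.32 = 60.8, 190×0.22 = 41.8, 190×0.20 = 38.
χ² = (49−49.4)²/49.4 + (69−60.8)²/60.8 + (27−41.8)²/41.8 + (45−38)²/38
   = 0.0032 + 1.1059 + 5.2402 + 1.2895
The largest term is for summer: 5.240.

summer, 5.240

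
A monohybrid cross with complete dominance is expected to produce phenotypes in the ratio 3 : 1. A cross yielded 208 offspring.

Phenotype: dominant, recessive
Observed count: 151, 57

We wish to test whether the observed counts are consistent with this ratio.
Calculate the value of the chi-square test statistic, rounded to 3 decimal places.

0.641

Ratio total = 4. Expected counts: 208×3/4 = 156, 208×1/4 = 52.
χ² = (151−156)²/156 + (57−52)²/52
   = 0.1603 + 0.4808
Sum = 0.641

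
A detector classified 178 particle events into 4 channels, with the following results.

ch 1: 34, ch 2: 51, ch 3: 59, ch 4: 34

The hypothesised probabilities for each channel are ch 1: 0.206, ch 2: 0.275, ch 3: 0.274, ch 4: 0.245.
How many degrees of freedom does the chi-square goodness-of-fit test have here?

There are k = 4 categories and no parameters were estimated from the data, so df = 4 − 1 = 3.

3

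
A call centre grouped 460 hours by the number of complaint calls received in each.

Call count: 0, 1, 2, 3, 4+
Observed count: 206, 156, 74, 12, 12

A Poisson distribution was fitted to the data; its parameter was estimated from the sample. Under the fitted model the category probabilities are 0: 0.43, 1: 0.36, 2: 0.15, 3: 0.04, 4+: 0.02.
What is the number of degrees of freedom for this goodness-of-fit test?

3

There are k = 5 categories and 1 parameter estimated from the data, so df = 5 − 1 − 1 = 3.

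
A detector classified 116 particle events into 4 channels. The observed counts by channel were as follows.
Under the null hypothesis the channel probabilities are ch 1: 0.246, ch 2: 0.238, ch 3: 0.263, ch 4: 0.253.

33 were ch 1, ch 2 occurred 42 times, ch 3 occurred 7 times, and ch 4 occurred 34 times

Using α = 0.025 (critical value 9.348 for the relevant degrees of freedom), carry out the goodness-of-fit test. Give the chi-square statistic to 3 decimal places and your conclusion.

Expected counts E_i = n·p_i: 116×0.246 = 28.536, 116×0.238 = 27.608, 116×0.263 = 30.508, 116×0.253 = 29.348.
cat         O        E   (O−E)²/E
ch 1       33   28.536     0.6983
ch 2       42   27.608     7.5025
ch 3        7   30.508    18.1141
ch 4       34   29.348     0.7374
Sum = 27.052
df = 3. Since 27.052 > 9.348, we reject H₀.

27.052; reject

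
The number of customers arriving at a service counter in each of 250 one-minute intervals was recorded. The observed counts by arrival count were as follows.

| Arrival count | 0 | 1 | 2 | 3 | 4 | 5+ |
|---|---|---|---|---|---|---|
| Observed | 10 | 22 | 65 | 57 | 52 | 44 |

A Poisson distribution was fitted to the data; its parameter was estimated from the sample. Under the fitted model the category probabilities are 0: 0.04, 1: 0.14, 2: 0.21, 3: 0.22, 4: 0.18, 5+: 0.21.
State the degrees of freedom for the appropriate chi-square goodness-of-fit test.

There are k = 6 categories and 1 parameter estimated from the data, so df = 6 − 1 − 1 = 4.

4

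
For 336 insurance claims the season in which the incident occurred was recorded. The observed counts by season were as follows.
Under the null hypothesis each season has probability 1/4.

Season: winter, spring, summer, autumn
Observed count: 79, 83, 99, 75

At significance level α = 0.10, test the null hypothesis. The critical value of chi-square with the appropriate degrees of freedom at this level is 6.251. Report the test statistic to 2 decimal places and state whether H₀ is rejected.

3.95; do not reject

Under H₀ each category has probability 1/4, so each expected count is 336/4 = 84.
cat         O        E   (O−E)²/E
winter     79       84      0.298
spring     83       84      0.012
summer     99       84      2.679
autumn     75       84      0.964
Sum = 3.95
df = 3. Since 3.95 < 6.251, we do not reject H₀.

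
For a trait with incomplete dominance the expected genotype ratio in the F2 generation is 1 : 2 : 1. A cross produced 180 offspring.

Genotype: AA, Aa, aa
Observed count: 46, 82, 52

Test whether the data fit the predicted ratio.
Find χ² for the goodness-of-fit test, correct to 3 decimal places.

Ratio total = 4. Expected counts: 180×1/4 = 45, 180×2/4 = 90, 180×1/4 = 45.
AA: (46 − 45)²/45 = 1/45 = 0.0222
Aa: (82 − 90)²/90 = 64/90 = 0.7111
aa: (52 − 45)²/45 = 49/45 = 1.0889
Sum = 1.822

1.822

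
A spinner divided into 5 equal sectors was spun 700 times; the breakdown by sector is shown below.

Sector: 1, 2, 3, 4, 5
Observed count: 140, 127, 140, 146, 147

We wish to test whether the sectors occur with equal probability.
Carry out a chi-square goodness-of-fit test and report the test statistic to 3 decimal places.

1.814

Expected count for each of the 5 categories: 700/5 = 140.
χ² = (140−140)²/140 + (127−140)²/140 + (140−140)²/140 + (146−140)²/140 + (147−140)²/140
   = 0.0000 + 1.2071 + 0.0000 + 0.2571 + 0.3500
Sum = 1.814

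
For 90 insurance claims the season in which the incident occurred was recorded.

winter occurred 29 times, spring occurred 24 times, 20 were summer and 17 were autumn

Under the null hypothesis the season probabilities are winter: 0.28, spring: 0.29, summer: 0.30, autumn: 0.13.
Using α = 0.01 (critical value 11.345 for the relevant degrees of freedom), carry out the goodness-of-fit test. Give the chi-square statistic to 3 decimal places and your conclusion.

4.958; do not reject

Expected counts E_i = n·p_i: 90×0.28 = 25.2, 90×0.29 = 26.1, 90×0.30 = 27, 90×0.13 = 11.7.
χ² = (29−25.2)²/25.2 + (24−26.1)²/26.1 + (20−27)²/27 + (17−11.7)²/11.7
   = 0.5730 + 0.1690 + 1.8148 + 2.4009
Sum = 4.958
df = 3. Since 4.958 < 11.345, we do not reject H₀.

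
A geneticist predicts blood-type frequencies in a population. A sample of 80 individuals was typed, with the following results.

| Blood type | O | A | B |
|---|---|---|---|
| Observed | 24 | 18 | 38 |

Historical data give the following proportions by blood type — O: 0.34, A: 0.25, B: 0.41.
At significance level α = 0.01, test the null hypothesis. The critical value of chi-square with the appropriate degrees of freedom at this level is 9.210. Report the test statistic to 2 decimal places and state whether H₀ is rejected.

Expected counts E_i = n·p_i: 80×0.34 = 27.2, 80×0.25 = 20, 80×0.41 = 32.8.
cat         O        E   (O−E)²/E
O          24     27.2      0.376
A          18       20      0.200
B          38     32.8      0.824
Sum = 1.40
df = 2. Since 1.40 < 9.210, we do not reject H₀.

1.40; do not reject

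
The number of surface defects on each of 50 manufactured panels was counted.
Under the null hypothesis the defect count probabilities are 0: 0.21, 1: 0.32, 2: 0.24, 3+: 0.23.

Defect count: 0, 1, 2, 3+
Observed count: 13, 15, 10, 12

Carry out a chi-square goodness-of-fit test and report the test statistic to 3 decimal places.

1.013

Expected counts E_i = n·p_i: 50×0.21 = 10.5, 50×0.32 = 16, 50×0.24 = 12, 50×0.23 = 11.5.
0: (13 − 10.5)²/10.5 = 6.25/10.5 = 0.5952
1: (15 − 16)²/16 = 1/16 = 0.0625
2: (10 − 12)²/12 = 4/12 = 0.3333
3+: (12 − 11.5)²/11.5 = 0.25/11.5 = 0.0217
Sum = 1.013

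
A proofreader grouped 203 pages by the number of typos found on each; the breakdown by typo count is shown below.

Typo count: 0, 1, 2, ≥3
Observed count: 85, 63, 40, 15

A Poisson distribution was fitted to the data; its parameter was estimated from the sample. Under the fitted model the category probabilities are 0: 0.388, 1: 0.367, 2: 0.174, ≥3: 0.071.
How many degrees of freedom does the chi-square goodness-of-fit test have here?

There are k = 4 categories and 1 parameter estimated from the data, so df = 4 − 1 − 1 = 2.

2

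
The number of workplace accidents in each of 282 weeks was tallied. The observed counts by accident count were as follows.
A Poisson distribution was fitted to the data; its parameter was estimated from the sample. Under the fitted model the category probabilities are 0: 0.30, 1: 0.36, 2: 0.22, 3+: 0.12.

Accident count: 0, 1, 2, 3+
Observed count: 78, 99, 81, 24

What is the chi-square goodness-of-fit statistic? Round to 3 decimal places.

Expected counts E_i = n·p_i: 282×0.30 = 84.6, 282×0.36 = 101.52, 282×0.22 = 62.04, 282×0.12 = 33.84.
cat         O        E   (O−E)²/E
0          78     84.6     0.5149
1          99   101.52     0.0626
2          81    62.04     5.7944
3+         24    33.84     2.8613
Sum = 9.233

9.233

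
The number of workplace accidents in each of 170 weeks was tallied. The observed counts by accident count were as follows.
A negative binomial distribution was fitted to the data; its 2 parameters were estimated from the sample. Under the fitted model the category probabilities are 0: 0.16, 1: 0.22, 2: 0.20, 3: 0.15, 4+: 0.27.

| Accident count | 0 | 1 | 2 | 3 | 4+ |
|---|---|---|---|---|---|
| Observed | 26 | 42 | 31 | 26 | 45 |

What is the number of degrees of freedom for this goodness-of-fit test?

There are k = 5 categories and 2 parameters estimated from the data, so df = 5 − 1 − 2 = 2.

2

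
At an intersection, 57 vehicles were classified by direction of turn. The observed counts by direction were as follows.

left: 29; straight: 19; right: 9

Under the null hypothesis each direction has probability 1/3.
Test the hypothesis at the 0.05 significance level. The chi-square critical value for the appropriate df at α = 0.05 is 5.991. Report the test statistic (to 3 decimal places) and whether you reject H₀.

Expected count for each of the 3 categories: 57/3 = 19.
left: (29 − 19)²/19 = 100/19 = 5.2632
straight: (19 − 19)²/19 = 0/19 = 0.0000
right: (9 − 19)²/19 = 100/19 = 5.2632
Sum = 10.526
df = 2. Since 10.526 > 5.991, we reject H₀.

10.526; reject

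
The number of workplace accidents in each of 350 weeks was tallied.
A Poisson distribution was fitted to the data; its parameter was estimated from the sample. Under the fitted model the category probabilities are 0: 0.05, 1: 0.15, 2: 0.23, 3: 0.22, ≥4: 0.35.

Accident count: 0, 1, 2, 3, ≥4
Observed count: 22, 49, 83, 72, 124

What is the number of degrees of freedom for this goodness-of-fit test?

There are k = 5 categories and 1 parameter estimated from the data, so df = 5 − 1 − 1 = 3.

3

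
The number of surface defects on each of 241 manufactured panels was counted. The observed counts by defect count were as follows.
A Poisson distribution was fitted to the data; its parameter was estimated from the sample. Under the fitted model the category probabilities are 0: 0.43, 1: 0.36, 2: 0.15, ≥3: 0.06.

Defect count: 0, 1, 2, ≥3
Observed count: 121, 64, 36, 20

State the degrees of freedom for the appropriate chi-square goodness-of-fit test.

There are k = 4 categories and 1 parameter estimated from the data, so df = 4 − 1 − 1 = 2.

2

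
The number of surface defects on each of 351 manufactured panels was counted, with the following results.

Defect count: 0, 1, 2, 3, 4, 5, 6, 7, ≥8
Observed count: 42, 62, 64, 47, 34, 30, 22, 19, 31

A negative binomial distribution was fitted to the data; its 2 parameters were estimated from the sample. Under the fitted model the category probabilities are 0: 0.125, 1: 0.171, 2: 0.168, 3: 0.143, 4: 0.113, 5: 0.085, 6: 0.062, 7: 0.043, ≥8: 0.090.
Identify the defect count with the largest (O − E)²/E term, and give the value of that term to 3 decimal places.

7, 1.011

Expected counts E_i = n·p_i: 351×0.125 = 43.875, 351×0.171 = 60.021, 351×0.168 = 58.968, 351×0.143 = 50.193, 351×0.113 = 39.663, 351×0.085 = 29.835, 351×0.062 = 21.762, 351×0.043 = 15.093, 351×0.090 = 31.59.
0: (42 − 43.875)²/43.875 = 3.515625/43.875 = 0.0801
1: (62 − 60.021)²/60.021 = 3.916441/60.021 = 0.0653
2: (64 − 58.968)²/58.968 = 25.321024/58.968 = 0.4294
3: (47 − 50.193)²/50.193 = 10.195249/50.193 = 0.2031
4: (34 − 39.663)²/39.663 = 32.069569/39.663 = 0.8086
5: (30 − 29.835)²/29.835 = 0.027225/29.835 = 0.0009
6: (22 − 21.762)²/21.762 = 0.056644/21.762 = 0.0026
7: (19 − 15.093)²/15.093 = 15.264649/15.093 = 1.0114
≥8: (31 − 31.59)²/31.59 = 0.3481/31.59 = 0.0110
The largest term is for 7: 1.011.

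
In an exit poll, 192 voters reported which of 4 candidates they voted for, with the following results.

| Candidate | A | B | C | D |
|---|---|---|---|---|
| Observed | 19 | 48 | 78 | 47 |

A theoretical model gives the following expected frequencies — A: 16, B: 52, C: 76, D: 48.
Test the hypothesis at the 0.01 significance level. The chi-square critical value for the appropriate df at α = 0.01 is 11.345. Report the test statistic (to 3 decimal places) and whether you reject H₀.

0.944; do not reject

χ² = (19−16)²/16 + (48−52)²/52 + (78−76)²/76 + (47−48)²/48
   = 0.5625 + 0.3077 + 0.0526 + 0.0208
Sum = 0.944
df = 3. Since 0.944 < 11.345, we do not reject H₀.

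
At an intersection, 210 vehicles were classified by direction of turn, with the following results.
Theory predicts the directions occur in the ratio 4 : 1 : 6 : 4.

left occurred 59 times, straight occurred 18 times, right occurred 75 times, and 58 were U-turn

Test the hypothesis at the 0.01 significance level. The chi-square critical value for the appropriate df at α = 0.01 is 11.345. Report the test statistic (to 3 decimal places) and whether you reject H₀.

Ratio total = 15. Expected counts: 210×4/15 = 56, 210×1/15 = 14, 210×6/15 = 84, 210×4/15 = 56.
χ² = (59−56)²/56 + (18−14)²/14 + (75−84)²/84 + (58−56)²/56
   = 0.1607 + 1.1429 + 0.9643 + 0.0714
Sum = 2.339
df = 3. Since 2.339 < 11.345, we do not reject H₀.

2.339; do not reject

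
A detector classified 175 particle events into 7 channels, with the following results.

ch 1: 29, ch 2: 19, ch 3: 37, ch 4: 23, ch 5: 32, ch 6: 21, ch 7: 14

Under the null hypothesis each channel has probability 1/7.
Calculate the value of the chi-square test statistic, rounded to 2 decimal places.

15.44

Expected count for each of the 7 categories: 175/7 = 25.
χ² = (29−25)²/25 + (19−25)²/25 + (37−25)²/25 + (23−25)²/25 + (32−25)²/25 + (21−25)²/25 + (14−25)²/25
   = 0.640 + 1.440 + 5.760 + 0.160 + 1.960 + 0.640 + 4.840
Sum = 15.44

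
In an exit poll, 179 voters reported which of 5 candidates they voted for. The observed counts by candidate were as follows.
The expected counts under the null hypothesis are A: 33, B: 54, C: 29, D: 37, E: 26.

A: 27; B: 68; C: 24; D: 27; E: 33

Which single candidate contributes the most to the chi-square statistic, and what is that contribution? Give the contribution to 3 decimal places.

cat         O        E   (O−E)²/E
A          27       33     1.0909
B          68       54     3.6296
C          24       29     0.8621
D          27       37     2.7027
E          33       26     1.8846
The largest term is for B: 3.630.

B, 3.630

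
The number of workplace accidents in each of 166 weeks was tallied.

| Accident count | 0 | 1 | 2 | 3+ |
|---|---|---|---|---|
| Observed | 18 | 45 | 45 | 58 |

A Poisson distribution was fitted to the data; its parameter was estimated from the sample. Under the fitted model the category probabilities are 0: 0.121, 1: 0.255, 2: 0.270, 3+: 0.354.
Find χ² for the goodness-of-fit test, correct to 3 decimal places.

Expected counts E_i = n·p_i: 166×0.121 = 20.086, 166×0.255 = 42.33, 166×0.270 = 44.82, 166×0.354 = 58.764.
cat         O        E   (O−E)²/E
0          18   20.086     0.2166
1          45    42.33     0.1684
2          45    44.82     0.0007
3+         58   58.764     0.0099
Sum = 0.396

0.396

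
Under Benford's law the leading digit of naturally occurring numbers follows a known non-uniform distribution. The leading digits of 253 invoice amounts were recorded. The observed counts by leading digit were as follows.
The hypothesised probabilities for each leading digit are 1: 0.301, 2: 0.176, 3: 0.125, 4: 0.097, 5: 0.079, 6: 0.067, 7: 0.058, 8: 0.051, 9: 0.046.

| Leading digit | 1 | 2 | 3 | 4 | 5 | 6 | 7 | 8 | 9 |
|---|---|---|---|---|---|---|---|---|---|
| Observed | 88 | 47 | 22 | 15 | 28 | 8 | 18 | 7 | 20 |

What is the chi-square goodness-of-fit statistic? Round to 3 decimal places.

Expected counts E_i = n·p_i: 253×0.301 = 76.153, 253×0.176 = 44.528, 253×0.125 = 31.625, 253×0.097 = 24.541, 253×0.079 = 19.987, 253×0.067 = 16.951, 253×0.058 = 14.674, 253×0.051 = 12.903, 253×0.046 = 11.638.
cat         O        E   (O−E)²/E
1          88   76.153     1.8430
2          47   44.528     0.1372
3          22   31.625     2.9293
4          15   24.541     3.7093
5          28   19.987     3.2125
6           8   16.951     4.7266
7          18   14.674     0.7539
8           7   12.903     2.7006
9          20   11.638     6.0082
Sum = 26.021

26.021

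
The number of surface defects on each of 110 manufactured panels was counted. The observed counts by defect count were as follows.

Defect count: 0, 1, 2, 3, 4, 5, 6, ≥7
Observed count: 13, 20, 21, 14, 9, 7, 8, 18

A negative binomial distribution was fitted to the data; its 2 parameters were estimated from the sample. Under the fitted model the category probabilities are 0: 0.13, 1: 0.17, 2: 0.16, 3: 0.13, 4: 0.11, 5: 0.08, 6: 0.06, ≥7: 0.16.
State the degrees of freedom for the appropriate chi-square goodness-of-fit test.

5

There are k = 8 categories and 2 parameters estimated from the data, so df = 8 − 1 − 2 = 5.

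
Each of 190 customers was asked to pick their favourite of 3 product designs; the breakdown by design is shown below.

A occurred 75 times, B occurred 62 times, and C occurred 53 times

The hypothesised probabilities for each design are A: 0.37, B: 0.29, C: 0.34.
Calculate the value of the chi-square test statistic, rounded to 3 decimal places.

Expected counts E_i = n·p_i: 190×0.37 = 70.3, 190×0.29 = 55.1, 190×0.34 = 64.6.
χ² = (75−70.3)²/70.3 + (62−55.1)²/55.1 + (53−64.6)²/64.6
   = 0.3142 + 0.8641 + 2.0830
Sum = 3.261

3.261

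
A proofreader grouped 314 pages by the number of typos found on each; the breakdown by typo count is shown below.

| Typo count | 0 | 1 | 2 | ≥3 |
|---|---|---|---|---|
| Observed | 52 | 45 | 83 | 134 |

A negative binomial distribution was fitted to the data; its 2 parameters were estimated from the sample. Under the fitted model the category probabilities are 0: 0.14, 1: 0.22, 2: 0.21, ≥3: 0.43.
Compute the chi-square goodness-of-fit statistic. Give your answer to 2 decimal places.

Expected counts E_i = n·p_i: 314×0.14 = 43.96, 314×0.22 = 69.08, 314×0.21 = 65.94, 314×0.43 = 135.02.
χ² = (52−43.96)²/43.96 + (45−69.08)²/69.08 + (83−65.94)²/65.94 + (134−135.02)²/135.02
   = 1.470 + 8.394 + 4.414 + 0.008
Sum = 14.29

14.29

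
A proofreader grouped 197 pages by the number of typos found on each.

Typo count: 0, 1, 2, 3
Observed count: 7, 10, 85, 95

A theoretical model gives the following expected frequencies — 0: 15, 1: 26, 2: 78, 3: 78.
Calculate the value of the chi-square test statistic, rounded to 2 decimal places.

18.45

χ² = (7−15)²/15 + (10−26)²/26 + (85−78)²/78 + (95−78)²/78
   = 4.267 + 9.846 + 0.628 + 3.705
Sum = 18.45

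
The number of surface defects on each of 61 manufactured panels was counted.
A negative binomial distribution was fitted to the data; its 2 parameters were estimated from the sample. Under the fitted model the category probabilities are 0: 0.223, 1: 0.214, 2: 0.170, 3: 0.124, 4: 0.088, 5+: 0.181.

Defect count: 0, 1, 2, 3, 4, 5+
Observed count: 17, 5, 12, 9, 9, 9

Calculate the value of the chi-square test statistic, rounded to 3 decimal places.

9.181

Expected counts E_i = n·p_i: 61×0.223 = 13.603, 61×0.214 = 13.054, 61×0.170 = 10.37, 61×0.124 = 7.564, 61×0.088 = 5.368, 61×0.181 = 11.041.
χ² = (17−13.603)²/13.603 + (5−13.054)²/13.054 + (12−10.37)²/10.37 + (9−7.564)²/7.564 + (9−5.368)²/5.368 + (9−11.041)²/11.041
   = 0.8483 + 4.9691 + 0.2562 + 0.2726 + 2.4574 + 0.3773
Sum = 9.181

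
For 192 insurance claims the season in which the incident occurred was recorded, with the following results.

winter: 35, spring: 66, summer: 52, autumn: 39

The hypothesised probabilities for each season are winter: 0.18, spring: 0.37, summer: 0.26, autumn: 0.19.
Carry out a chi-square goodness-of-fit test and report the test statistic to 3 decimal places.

Expected counts E_i = n·p_i: 192×0.18 = 34.56, 192×0.37 = 71.04, 192×0.26 = 49.92, 192×0.19 = 36.48.
cat         O        E   (O−E)²/E
winter     35    34.56     0.0056
spring     66    71.04     0.3576
summer     52    49.92     0.0867
autumn     39    36.48     0.1741
Sum = 0.624

0.624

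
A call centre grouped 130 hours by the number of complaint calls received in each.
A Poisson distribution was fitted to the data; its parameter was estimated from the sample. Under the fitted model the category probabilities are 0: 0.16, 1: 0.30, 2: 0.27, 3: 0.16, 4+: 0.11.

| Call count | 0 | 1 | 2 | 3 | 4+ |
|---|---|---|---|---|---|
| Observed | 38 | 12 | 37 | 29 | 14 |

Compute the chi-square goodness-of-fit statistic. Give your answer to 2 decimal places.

36.26

Expected counts E_i = n·p_i: 130×0.16 = 20.8, 130×0.30 = 39, 130×0.27 = 35.1, 130×0.16 = 20.8, 130×0.11 = 14.3.
cat         O        E   (O−E)²/E
0          38     20.8     14.223
1          12       39     18.692
2          37     35.1      0.103
3          29     20.8      3.233
4+         14     14.3      0.006
Sum = 36.26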